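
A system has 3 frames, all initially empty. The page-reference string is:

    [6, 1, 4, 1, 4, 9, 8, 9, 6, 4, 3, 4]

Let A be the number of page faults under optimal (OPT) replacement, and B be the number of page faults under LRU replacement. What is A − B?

Under OPT: F F F . . F F . . F F . → 7 faults.
Under LRU: F F F . . F F . F F F . → 8 faults.
A − B = 7 − 8 = -1.

-1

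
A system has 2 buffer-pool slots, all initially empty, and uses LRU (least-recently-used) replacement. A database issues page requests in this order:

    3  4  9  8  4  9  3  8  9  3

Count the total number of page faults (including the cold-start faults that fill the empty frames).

3: fault, frames [3]
4: fault, frames [3, 4]
9: fault, evict 3, frames [4, 9]
8: fault, evict 4, frames [9, 8]
4: fault, evict 9, frames [8, 4]
9: fault, evict 8, frames [4, 9]
3: fault, evict 4, frames [9, 3]
8: fault, evict 9, frames [3, 8]
9: fault, evict 3, frames [8, 9]
3: fault, evict 8, frames [9, 3]
Page faults: 10.

10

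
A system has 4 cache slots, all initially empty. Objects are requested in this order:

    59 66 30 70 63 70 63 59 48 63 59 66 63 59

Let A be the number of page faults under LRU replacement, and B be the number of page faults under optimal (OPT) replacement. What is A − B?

Under LRU: F F F F F . . F F . . F . . → 8 faults.
Under OPT: F F F F F . . . F . . . . . → 6 faults.
A − B = 8 − 6 = 2.

2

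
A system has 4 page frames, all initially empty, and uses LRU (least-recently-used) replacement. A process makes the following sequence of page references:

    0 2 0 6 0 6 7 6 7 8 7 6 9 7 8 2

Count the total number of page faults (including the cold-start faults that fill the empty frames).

7

0: fault, frames {0}
2: fault, frames {0,2}
0: hit
6: fault, frames {2,0,6}
0: hit
6: hit
7: fault, frames {2,0,6,7}
6: hit
7: hit
8: fault, evict 2, frames {0,6,7,8}
7: hit
6: hit
9: fault, evict 0, frames {8,7,6,9}
7: hit
8: hit
2: fault, evict 6, frames {9,7,8,2}
Page faults: 7.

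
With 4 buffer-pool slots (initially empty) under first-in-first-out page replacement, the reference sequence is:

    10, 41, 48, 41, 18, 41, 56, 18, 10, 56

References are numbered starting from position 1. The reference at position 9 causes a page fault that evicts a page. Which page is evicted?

41

pos 1: 10: fault, frames (10)
pos 2: 41: fault, frames (10 41)
pos 3: 48: fault, frames (10 41 48)
pos 4: 41: hit
pos 5: 18: fault, frames (10 41 48 18)
pos 6: 41: hit
pos 7: 56: fault, evict 10, frames (41 48 18 56)
pos 8: 18: hit
pos 9: 10: fault, evict 41, frames (48 18 56 10)
At position 9, page 41 is evicted.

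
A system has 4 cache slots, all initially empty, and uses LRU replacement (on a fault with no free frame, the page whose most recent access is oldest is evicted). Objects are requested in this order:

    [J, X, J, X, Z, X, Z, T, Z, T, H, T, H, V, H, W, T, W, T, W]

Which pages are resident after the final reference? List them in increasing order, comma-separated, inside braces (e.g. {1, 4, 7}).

{H, T, V, W}

J → fault, frames (J)
X → fault, frames (J X)
J → hit
X → hit
Z → fault, frames (J X Z)
X → hit
Z → hit
T → fault, frames (J X Z T)
Z → hit
T → hit
H → fault, evict J, frames (X Z T H)
T → hit
H → hit
V → fault, evict X, frames (Z T H V)
H → hit
W → fault, evict Z, frames (T V H W)
T → hit
W → hit
T → hit
W → hit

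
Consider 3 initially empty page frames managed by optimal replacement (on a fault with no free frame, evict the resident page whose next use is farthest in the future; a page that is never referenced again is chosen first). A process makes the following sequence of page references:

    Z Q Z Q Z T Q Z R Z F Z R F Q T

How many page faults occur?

7

Z -> miss, frames [Z]
Q -> miss, frames [Z, Q]
Z -> hit
Q -> hit
Z -> hit
T -> miss, frames [Z, Q, T]
Q -> hit
Z -> hit
R -> miss, evict T, frames [Z, Q, R]
Z -> hit
F -> miss, evict Q, frames [Z, R, F]
Z -> hit
R -> hit
F -> hit
Q -> miss, evict F, frames [Z, R, Q]
T -> miss, evict Q, frames [Z, R, T]
Page faults: 7.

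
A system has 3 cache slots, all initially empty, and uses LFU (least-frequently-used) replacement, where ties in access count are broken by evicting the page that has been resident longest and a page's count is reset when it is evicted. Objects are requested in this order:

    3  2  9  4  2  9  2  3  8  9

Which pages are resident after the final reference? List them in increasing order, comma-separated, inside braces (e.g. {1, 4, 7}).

3 -> fault, frames [3]
2 -> fault, frames [3, 2]
9 -> fault, frames [3, 2, 9]
4 -> fault, evict 3, frames [2, 9, 4]
2 -> hit
9 -> hit
2 -> hit
3 -> fault, evict 4, frames [2, 9, 3]
8 -> fault, evict 3, frames [2, 9, 8]
9 -> hit

{2, 8, 9}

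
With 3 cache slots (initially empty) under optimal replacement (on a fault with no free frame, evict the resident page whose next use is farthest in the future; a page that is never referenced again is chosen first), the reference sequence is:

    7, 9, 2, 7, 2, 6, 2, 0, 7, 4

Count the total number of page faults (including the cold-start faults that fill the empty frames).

6

7 -> miss, frames (7)
9 -> miss, frames (7 9)
2 -> miss, frames (7 9 2)
7 -> hit
2 -> hit
6 -> miss, evict 9, frames (7 2 6)
2 -> hit
0 -> miss, evict 6, frames (7 2 0)
7 -> hit
4 -> miss, evict 0, frames (7 2 4)
Page faults: 6.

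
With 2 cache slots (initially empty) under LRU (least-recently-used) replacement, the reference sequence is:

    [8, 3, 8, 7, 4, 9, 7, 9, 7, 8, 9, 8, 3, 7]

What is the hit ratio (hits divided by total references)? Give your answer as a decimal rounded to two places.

8: fault, frames {8}
3: fault, frames {8,3}
8: hit
7: fault, evict 3, frames {8,7}
4: fault, evict 8, frames {7,4}
9: fault, evict 7, frames {4,9}
7: fault, evict 4, frames {9,7}
9: hit
7: hit
8: fault, evict 9, frames {7,8}
9: fault, evict 7, frames {8,9}
8: hit
3: fault, evict 9, frames {8,3}
7: fault, evict 8, frames {3,7}
Hits: 4 of 14 references → 4/14 = 0.2857.

0.29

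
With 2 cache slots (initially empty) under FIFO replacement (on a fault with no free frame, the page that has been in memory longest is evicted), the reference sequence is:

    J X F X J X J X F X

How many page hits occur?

J → fault, frames {J}
X → fault, frames {J,X}
F → fault, evict J, frames {X,F}
X → hit
J → fault, evict X, frames {F,J}
X → fault, evict F, frames {J,X}
J → hit
X → hit
F → fault, evict J, frames {X,F}
X → hit
Hits: 4.

4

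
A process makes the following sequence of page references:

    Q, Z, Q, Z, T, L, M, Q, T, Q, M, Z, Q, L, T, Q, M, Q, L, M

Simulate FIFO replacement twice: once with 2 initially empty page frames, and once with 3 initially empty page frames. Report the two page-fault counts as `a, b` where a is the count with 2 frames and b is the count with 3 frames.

2 frames: F F . . F F F F F . F F F F F F F . F . → 15 faults.
3 frames: F F . . F F F F F . . F . F . F F . . . → 11 faults.
11 < 15: adding a frame reduced faults, as is typical.

15, 11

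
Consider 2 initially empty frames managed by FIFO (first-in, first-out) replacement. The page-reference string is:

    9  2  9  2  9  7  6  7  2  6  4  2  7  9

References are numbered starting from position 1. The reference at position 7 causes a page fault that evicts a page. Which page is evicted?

2

pos 1: 9: miss, frames {9}
pos 2: 2: miss, frames {9,2}
pos 3: 9: hit
pos 4: 2: hit
pos 5: 9: hit
pos 6: 7: miss, evict 9, frames {2,7}
pos 7: 6: miss, evict 2, frames {7,6}
At position 7, page 2 is evicted.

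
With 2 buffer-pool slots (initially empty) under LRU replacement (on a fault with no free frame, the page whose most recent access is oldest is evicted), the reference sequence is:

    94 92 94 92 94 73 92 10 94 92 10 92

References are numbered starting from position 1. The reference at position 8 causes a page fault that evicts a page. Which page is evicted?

73

pos 1: 94 → fault, frames [94]
pos 2: 92 → fault, frames [94, 92]
pos 3: 94 → hit
pos 4: 92 → hit
pos 5: 94 → hit
pos 6: 73 → fault, evict 92, frames [94, 73]
pos 7: 92 → fault, evict 94, frames [73, 92]
pos 8: 10 → fault, evict 73, frames [92, 10]
At position 8, page 73 is evicted.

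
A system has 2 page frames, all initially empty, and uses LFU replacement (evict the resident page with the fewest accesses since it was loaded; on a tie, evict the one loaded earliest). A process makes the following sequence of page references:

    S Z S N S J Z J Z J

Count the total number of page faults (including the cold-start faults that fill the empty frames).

S → fault, frames (S)
Z → fault, frames (S Z)
S → hit
N → fault, evict Z, frames (S N)
S → hit
J → fault, evict N, frames (S J)
Z → fault, evict J, frames (S Z)
J → fault, evict Z, frames (S J)
Z → fault, evict J, frames (S Z)
J → fault, evict Z, frames (S J)
Page faults: 8.

8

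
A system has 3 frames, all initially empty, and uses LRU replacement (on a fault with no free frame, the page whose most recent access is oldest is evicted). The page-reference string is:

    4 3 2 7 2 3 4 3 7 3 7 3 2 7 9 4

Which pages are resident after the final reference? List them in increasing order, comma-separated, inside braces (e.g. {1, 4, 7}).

4: fault, frames [4]
3: fault, frames [4, 3]
2: fault, frames [4, 3, 2]
7: fault, evict 4, frames [3, 2, 7]
2: hit
3: hit
4: fault, evict 7, frames [2, 3, 4]
3: hit
7: fault, evict 2, frames [4, 3, 7]
3: hit
7: hit
3: hit
2: fault, evict 4, frames [7, 3, 2]
7: hit
9: fault, evict 3, frames [2, 7, 9]
4: fault, evict 2, frames [7, 9, 4]

{4, 7, 9}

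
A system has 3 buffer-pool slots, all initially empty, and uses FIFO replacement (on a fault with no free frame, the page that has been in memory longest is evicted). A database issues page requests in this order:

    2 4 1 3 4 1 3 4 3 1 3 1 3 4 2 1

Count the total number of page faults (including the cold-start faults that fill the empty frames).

5

2 → miss, frames {2}
4 → miss, frames {2,4}
1 → miss, frames {2,4,1}
3 → miss, evict 2, frames {4,1,3}
4 → hit
1 → hit
3 → hit
4 → hit
3 → hit
1 → hit
3 → hit
1 → hit
3 → hit
4 → hit
2 → miss, evict 4, frames {1,3,2}
1 → hit
Page faults: 5.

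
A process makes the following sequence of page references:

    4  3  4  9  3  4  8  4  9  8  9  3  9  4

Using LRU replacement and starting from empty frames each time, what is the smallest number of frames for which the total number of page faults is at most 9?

3

f=1: 14 faults
f=2: 10 faults
f=3: 7 faults
f=4: 4 faults
Smallest f with faults ≤ 9 is 3.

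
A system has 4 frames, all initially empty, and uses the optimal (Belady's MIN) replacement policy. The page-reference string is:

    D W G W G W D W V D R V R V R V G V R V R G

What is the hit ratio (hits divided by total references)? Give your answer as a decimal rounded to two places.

D → fault, frames (D)
W → fault, frames (D W)
G → fault, frames (D W G)
W → hit
G → hit
W → hit
D → hit
W → hit
V → fault, frames (D W G V)
D → hit
R → fault, evict W, frames (D G V R)
V → hit
R → hit
V → hit
R → hit
V → hit
G → hit
V → hit
R → hit
V → hit
R → hit
G → hit
Hits: 17 of 22 references → 17/22 = 0.7727.

0.77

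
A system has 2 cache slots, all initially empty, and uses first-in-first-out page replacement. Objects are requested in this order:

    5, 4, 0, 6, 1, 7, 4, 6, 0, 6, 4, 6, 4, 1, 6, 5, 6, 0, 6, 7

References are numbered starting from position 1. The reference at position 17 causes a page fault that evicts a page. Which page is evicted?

pos 1: 5 → miss, frames {5}
pos 2: 4 → miss, frames {5,4}
pos 3: 0 → miss, evict 5, frames {4,0}
pos 4: 6 → miss, evict 4, frames {0,6}
pos 5: 1 → miss, evict 0, frames {6,1}
pos 6: 7 → miss, evict 6, frames {1,7}
pos 7: 4 → miss, evict 1, frames {7,4}
pos 8: 6 → miss, evict 7, frames {4,6}
pos 9: 0 → miss, evict 4, frames {6,0}
pos 10: 6 → hit
pos 11: 4 → miss, evict 6, frames {0,4}
pos 12: 6 → miss, evict 0, frames {4,6}
pos 13: 4 → hit
pos 14: 1 → miss, evict 4, frames {6,1}
pos 15: 6 → hit
pos 16: 5 → miss, evict 6, frames {1,5}
pos 17: 6 → miss, evict 1, frames {5,6}
At position 17, page 1 is evicted.

1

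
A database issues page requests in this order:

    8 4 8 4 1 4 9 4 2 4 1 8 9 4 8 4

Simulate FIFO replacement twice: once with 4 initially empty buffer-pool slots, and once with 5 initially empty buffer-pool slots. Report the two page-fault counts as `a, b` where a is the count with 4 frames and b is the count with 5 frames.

4 frames: F F . . F . F . F . . F . F . . → 7 faults.
5 frames: F F . . F . F . F . . . . . . . → 5 faults.
5 < 7: adding a frame reduced faults, as is typical.

7, 5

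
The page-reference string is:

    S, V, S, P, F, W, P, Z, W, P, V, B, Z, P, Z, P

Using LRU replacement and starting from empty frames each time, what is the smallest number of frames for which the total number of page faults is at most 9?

f=1: 16 faults
f=2: 13 faults
f=3: 10 faults
f=4: 9 faults
f=5: 8 faults
f=6: 7 faults
f=7: 7 faults
Smallest f with faults ≤ 9 is 4.

4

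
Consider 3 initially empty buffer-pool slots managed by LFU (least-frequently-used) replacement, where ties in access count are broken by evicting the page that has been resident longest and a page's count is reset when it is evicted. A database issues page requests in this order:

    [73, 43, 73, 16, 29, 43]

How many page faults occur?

5

73: miss, frames (73)
43: miss, frames (73 43)
73: hit
16: miss, frames (73 43 16)
29: miss, evict 43, frames (73 16 29)
43: miss, evict 16, frames (73 29 43)
Page faults: 5.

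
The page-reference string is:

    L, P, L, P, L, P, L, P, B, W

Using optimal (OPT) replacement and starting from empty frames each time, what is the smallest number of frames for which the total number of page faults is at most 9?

2

f=1: 10 faults
f=2: 4 faults
f=3: 4 faults
f=4: 4 faults
Smallest f with faults ≤ 9 is 2.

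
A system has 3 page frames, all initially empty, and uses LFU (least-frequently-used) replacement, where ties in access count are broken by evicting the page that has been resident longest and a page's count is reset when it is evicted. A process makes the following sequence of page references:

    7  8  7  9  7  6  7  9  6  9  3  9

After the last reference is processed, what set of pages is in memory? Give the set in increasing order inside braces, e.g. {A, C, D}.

{3, 7, 9}

7 → miss, frames (7)
8 → miss, frames (7 8)
7 → hit
9 → miss, frames (7 8 9)
7 → hit
6 → miss, evict 8, frames (7 9 6)
7 → hit
9 → hit
6 → hit
9 → hit
3 → miss, evict 6, frames (7 9 3)
9 → hit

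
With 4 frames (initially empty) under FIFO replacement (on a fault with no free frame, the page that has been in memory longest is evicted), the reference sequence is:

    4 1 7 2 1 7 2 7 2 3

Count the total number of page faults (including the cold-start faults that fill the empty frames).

5

4 → miss, frames (4)
1 → miss, frames (4 1)
7 → miss, frames (4 1 7)
2 → miss, frames (4 1 7 2)
1 → hit
7 → hit
2 → hit
7 → hit
2 → hit
3 → miss, evict 4, frames (1 7 2 3)
Page faults: 5.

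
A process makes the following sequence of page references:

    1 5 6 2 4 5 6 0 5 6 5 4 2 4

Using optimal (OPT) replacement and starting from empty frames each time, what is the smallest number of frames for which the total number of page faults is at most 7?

4

f=1: 14 faults
f=2: 10 faults
f=3: 8 faults
f=4: 7 faults
f=5: 6 faults
f=6: 6 faults
Smallest f with faults ≤ 7 is 4.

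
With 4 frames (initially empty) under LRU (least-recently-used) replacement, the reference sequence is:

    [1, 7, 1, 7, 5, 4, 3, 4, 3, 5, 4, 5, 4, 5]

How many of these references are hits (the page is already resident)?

9

1: miss, frames [1]
7: miss, frames [1, 7]
1: hit
7: hit
5: miss, frames [1, 7, 5]
4: miss, frames [1, 7, 5, 4]
3: miss, evict 1, frames [7, 5, 4, 3]
4: hit
3: hit
5: hit
4: hit
5: hit
4: hit
5: hit
Hits: 9.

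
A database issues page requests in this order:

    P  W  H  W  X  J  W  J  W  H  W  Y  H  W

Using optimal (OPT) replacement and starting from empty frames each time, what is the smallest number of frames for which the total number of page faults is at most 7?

f=1: 14 faults
f=2: 8 faults
f=3: 6 faults
f=4: 6 faults
f=5: 6 faults
f=6: 6 faults
Smallest f with faults ≤ 7 is 3.

3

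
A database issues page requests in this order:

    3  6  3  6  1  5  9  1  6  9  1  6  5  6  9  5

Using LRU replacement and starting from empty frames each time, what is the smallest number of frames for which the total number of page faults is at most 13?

2

f=1: 16 faults
f=2: 13 faults
f=3: 8 faults
f=4: 5 faults
f=5: 5 faults
Smallest f with faults ≤ 13 is 2.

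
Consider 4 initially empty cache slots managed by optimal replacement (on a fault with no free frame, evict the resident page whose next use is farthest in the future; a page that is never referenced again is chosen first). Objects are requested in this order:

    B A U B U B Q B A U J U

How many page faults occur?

B: fault, frames [B]
A: fault, frames [B, A]
U: fault, frames [B, A, U]
B: hit
U: hit
B: hit
Q: fault, frames [B, A, U, Q]
B: hit
A: hit
U: hit
J: fault, evict Q, frames [B, A, U, J]
U: hit
Page faults: 5.

5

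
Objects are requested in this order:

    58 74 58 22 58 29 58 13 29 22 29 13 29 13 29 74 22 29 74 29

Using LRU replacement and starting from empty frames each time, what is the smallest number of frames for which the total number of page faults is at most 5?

f=1: 20 faults
f=2: 12 faults
f=3: 8 faults
f=4: 6 faults
f=5: 5 faults
Smallest f with faults ≤ 5 is 5.

5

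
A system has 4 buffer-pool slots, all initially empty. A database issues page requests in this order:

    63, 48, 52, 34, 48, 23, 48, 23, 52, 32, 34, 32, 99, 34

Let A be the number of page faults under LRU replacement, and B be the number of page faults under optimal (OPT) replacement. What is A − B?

1

Under LRU: F F F F . F . . . F F . F . → 8 faults.
Under OPT: F F F F . F . . . F . . F . → 7 faults.
A − B = 8 − 7 = 1.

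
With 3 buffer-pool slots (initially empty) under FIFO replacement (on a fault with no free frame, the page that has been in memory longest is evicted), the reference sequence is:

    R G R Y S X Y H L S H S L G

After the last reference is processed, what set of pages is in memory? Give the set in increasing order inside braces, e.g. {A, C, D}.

{G, L, S}

R: fault, frames [R]
G: fault, frames [R, G]
R: hit
Y: fault, frames [R, G, Y]
S: fault, evict R, frames [G, Y, S]
X: fault, evict G, frames [Y, S, X]
Y: hit
H: fault, evict Y, frames [S, X, H]
L: fault, evict S, frames [X, H, L]
S: fault, evict X, frames [H, L, S]
H: hit
S: hit
L: hit
G: fault, evict H, frames [L, S, G]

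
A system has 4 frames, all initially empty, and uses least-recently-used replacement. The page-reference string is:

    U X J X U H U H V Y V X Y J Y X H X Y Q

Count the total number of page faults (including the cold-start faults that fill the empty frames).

10

U -> fault, frames {U}
X -> fault, frames {U,X}
J -> fault, frames {U,X,J}
X -> hit
U -> hit
H -> fault, frames {J,X,U,H}
U -> hit
H -> hit
V -> fault, evict J, frames {X,U,H,V}
Y -> fault, evict X, frames {U,H,V,Y}
V -> hit
X -> fault, evict U, frames {H,Y,V,X}
Y -> hit
J -> fault, evict H, frames {V,X,Y,J}
Y -> hit
X -> hit
H -> fault, evict V, frames {J,Y,X,H}
X -> hit
Y -> hit
Q -> fault, evict J, frames {H,X,Y,Q}
Page faults: 10.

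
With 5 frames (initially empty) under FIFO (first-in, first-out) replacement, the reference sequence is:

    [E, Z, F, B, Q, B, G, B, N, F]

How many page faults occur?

7

E → miss, frames [E]
Z → miss, frames [E, Z]
F → miss, frames [E, Z, F]
B → miss, frames [E, Z, F, B]
Q → miss, frames [E, Z, F, B, Q]
B → hit
G → miss, evict E, frames [Z, F, B, Q, G]
B → hit
N → miss, evict Z, frames [F, B, Q, G, N]
F → hit
Page faults: 7.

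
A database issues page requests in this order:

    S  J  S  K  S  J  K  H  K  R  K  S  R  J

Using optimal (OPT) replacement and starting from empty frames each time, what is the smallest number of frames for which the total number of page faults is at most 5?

4

f=1: 14 faults
f=2: 8 faults
f=3: 6 faults
f=4: 5 faults
f=5: 5 faults
Smallest f with faults ≤ 5 is 4.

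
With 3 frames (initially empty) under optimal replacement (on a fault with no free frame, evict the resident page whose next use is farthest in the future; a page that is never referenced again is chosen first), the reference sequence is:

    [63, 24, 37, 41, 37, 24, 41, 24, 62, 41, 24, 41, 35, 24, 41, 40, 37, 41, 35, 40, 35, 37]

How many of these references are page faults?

63: fault, frames {63}
24: fault, frames {63,24}
37: fault, frames {63,24,37}
41: fault, evict 63, frames {24,37,41}
37: hit
24: hit
41: hit
24: hit
62: fault, evict 37, frames {24,41,62}
41: hit
24: hit
41: hit
35: fault, evict 62, frames {24,41,35}
24: hit
41: hit
40: fault, evict 24, frames {41,35,40}
37: fault, evict 40, frames {41,35,37}
41: hit
35: hit
40: fault, evict 41, frames {35,37,40}
35: hit
37: hit
Page faults: 9.

9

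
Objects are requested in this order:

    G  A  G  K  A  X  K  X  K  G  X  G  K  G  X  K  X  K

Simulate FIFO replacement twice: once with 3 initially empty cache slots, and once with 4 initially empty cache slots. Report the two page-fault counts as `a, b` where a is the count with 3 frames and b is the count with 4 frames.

5, 4

3 frames: F F . F . F . . . F . . . . . . . . → 5 faults.
4 frames: F F . F . F . . . . . . . . . . . . → 4 faults.
4 < 5: adding a frame reduced faults, as is typical.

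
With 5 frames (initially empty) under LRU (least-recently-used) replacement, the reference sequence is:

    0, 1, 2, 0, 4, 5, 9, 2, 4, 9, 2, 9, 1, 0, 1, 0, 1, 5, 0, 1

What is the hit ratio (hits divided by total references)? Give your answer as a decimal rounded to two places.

0.55

0: miss, frames (0)
1: miss, frames (0 1)
2: miss, frames (0 1 2)
0: hit
4: miss, frames (1 2 0 4)
5: miss, frames (1 2 0 4 5)
9: miss, evict 1, frames (2 0 4 5 9)
2: hit
4: hit
9: hit
2: hit
9: hit
1: miss, evict 0, frames (5 4 2 9 1)
0: miss, evict 5, frames (4 2 9 1 0)
1: hit
0: hit
1: hit
5: miss, evict 4, frames (2 9 0 1 5)
0: hit
1: hit
Hits: 11 of 20 references → 11/20 = 0.5500.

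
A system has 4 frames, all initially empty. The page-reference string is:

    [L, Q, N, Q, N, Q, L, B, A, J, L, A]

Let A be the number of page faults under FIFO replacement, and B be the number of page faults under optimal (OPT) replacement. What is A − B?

1

Under FIFO: F F F . . . . F F F F . → 7 faults.
Under OPT: F F F . . . . F F F . . → 6 faults.
A − B = 7 − 6 = 1.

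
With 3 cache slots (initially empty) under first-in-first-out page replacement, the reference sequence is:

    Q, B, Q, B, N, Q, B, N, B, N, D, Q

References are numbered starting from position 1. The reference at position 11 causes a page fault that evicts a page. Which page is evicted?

Q

pos 1: Q: miss, frames {Q}
pos 2: B: miss, frames {Q,B}
pos 3: Q: hit
pos 4: B: hit
pos 5: N: miss, frames {Q,B,N}
pos 6: Q: hit
pos 7: B: hit
pos 8: N: hit
pos 9: B: hit
pos 10: N: hit
pos 11: D: miss, evict Q, frames {B,N,D}
At position 11, page Q is evicted.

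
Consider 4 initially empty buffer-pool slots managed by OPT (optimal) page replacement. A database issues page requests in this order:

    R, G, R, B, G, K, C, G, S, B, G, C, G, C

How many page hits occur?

R → fault, frames {R}
G → fault, frames {R,G}
R → hit
B → fault, frames {R,G,B}
G → hit
K → fault, frames {R,G,B,K}
C → fault, evict K, frames {R,G,B,C}
G → hit
S → fault, evict R, frames {G,B,C,S}
B → hit
G → hit
C → hit
G → hit
C → hit
Hits: 8.

8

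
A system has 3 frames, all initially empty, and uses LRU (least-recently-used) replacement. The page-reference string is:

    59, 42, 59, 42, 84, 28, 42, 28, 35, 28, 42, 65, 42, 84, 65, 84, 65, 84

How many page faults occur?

59 -> fault, frames (59)
42 -> fault, frames (59 42)
59 -> hit
42 -> hit
84 -> fault, frames (59 42 84)
28 -> fault, evict 59, frames (42 84 28)
42 -> hit
28 -> hit
35 -> fault, evict 84, frames (42 28 35)
28 -> hit
42 -> hit
65 -> fault, evict 35, frames (28 42 65)
42 -> hit
84 -> fault, evict 28, frames (65 42 84)
65 -> hit
84 -> hit
65 -> hit
84 -> hit
Page faults: 7.

7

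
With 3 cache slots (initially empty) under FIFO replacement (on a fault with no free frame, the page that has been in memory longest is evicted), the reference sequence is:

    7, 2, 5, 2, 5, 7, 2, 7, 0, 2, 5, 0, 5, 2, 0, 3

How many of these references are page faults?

5

7 -> fault, frames (7)
2 -> fault, frames (7 2)
5 -> fault, frames (7 2 5)
2 -> hit
5 -> hit
7 -> hit
2 -> hit
7 -> hit
0 -> fault, evict 7, frames (2 5 0)
2 -> hit
5 -> hit
0 -> hit
5 -> hit
2 -> hit
0 -> hit
3 -> fault, evict 2, frames (5 0 3)
Page faults: 5.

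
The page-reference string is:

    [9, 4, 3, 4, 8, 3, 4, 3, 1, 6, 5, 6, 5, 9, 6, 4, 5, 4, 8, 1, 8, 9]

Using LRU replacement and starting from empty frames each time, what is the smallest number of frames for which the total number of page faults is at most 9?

f=1: 22 faults
f=2: 16 faults
f=3: 13 faults
f=4: 12 faults
f=5: 12 faults
f=6: 9 faults
f=7: 7 faults
Smallest f with faults ≤ 9 is 6.

6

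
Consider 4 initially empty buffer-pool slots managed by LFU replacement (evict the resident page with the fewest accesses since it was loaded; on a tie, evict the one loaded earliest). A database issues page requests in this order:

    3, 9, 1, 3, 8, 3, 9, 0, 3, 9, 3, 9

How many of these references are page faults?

3 → fault, frames (3)
9 → fault, frames (3 9)
1 → fault, frames (3 9 1)
3 → hit
8 → fault, frames (3 9 1 8)
3 → hit
9 → hit
0 → fault, evict 1, frames (3 9 8 0)
3 → hit
9 → hit
3 → hit
9 → hit
Page faults: 5.

5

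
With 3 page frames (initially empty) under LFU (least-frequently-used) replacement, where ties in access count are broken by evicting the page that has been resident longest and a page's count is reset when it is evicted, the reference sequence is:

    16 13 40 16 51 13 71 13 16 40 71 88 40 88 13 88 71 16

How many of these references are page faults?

12

16: miss, frames (16)
13: miss, frames (16 13)
40: miss, frames (16 13 40)
16: hit
51: miss, evict 13, frames (16 40 51)
13: miss, evict 40, frames (16 51 13)
71: miss, evict 51, frames (16 13 71)
13: hit
16: hit
40: miss, evict 71, frames (16 13 40)
71: miss, evict 40, frames (16 13 71)
88: miss, evict 71, frames (16 13 88)
40: miss, evict 88, frames (16 13 40)
88: miss, evict 40, frames (16 13 88)
13: hit
88: hit
71: miss, evict 88, frames (16 13 71)
16: hit
Page faults: 12.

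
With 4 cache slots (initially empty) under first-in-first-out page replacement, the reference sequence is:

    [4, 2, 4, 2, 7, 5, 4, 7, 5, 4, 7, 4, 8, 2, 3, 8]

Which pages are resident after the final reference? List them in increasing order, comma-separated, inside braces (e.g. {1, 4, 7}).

{3, 5, 7, 8}

4 → miss, frames [4]
2 → miss, frames [4, 2]
4 → hit
2 → hit
7 → miss, frames [4, 2, 7]
5 → miss, frames [4, 2, 7, 5]
4 → hit
7 → hit
5 → hit
4 → hit
7 → hit
4 → hit
8 → miss, evict 4, frames [2, 7, 5, 8]
2 → hit
3 → miss, evict 2, frames [7, 5, 8, 3]
8 → hit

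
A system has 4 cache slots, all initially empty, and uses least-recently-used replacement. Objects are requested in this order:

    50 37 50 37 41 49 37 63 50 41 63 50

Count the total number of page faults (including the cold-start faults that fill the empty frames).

7

50 → miss, frames {50}
37 → miss, frames {50,37}
50 → hit
37 → hit
41 → miss, frames {50,37,41}
49 → miss, frames {50,37,41,49}
37 → hit
63 → miss, evict 50, frames {41,49,37,63}
50 → miss, evict 41, frames {49,37,63,50}
41 → miss, evict 49, frames {37,63,50,41}
63 → hit
50 → hit
Page faults: 7.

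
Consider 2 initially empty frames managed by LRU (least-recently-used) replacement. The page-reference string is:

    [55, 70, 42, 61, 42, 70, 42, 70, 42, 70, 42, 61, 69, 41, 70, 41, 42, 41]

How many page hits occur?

8

55 → fault, frames {55}
70 → fault, frames {55,70}
42 → fault, evict 55, frames {70,42}
61 → fault, evict 70, frames {42,61}
42 → hit
70 → fault, evict 61, frames {42,70}
42 → hit
70 → hit
42 → hit
70 → hit
42 → hit
61 → fault, evict 70, frames {42,61}
69 → fault, evict 42, frames {61,69}
41 → fault, evict 61, frames {69,41}
70 → fault, evict 69, frames {41,70}
41 → hit
42 → fault, evict 70, frames {41,42}
41 → hit
Hits: 8.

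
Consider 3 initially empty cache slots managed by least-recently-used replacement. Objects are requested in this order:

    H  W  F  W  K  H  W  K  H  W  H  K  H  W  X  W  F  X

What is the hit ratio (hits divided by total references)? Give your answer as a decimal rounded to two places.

H -> miss, frames (H)
W -> miss, frames (H W)
F -> miss, frames (H W F)
W -> hit
K -> miss, evict H, frames (F W K)
H -> miss, evict F, frames (W K H)
W -> hit
K -> hit
H -> hit
W -> hit
H -> hit
K -> hit
H -> hit
W -> hit
X -> miss, evict K, frames (H W X)
W -> hit
F -> miss, evict H, frames (X W F)
X -> hit
Hits: 11 of 18 references → 11/18 = 0.6111.

0.61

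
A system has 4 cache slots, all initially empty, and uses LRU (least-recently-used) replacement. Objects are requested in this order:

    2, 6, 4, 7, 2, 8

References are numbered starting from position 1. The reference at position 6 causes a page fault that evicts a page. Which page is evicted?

6

pos 1: 2: miss, frames (2)
pos 2: 6: miss, frames (2 6)
pos 3: 4: miss, frames (2 6 4)
pos 4: 7: miss, frames (2 6 4 7)
pos 5: 2: hit
pos 6: 8: miss, evict 6, frames (4 7 2 8)
At position 6, page 6 is evicted.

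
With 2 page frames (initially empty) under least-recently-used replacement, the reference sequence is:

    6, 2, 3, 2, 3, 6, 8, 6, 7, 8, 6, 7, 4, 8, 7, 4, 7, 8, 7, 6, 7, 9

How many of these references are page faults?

6 → miss, frames {6}
2 → miss, frames {6,2}
3 → miss, evict 6, frames {2,3}
2 → hit
3 → hit
6 → miss, evict 2, frames {3,6}
8 → miss, evict 3, frames {6,8}
6 → hit
7 → miss, evict 8, frames {6,7}
8 → miss, evict 6, frames {7,8}
6 → miss, evict 7, frames {8,6}
7 → miss, evict 8, frames {6,7}
4 → miss, evict 6, frames {7,4}
8 → miss, evict 7, frames {4,8}
7 → miss, evict 4, frames {8,7}
4 → miss, evict 8, frames {7,4}
7 → hit
8 → miss, evict 4, frames {7,8}
7 → hit
6 → miss, evict 8, frames {7,6}
7 → hit
9 → miss, evict 6, frames {7,9}
Page faults: 16.

16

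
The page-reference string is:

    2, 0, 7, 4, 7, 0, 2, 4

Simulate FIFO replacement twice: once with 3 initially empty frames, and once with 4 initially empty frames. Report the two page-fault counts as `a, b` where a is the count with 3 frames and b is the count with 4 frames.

5, 4

3 frames: F F F F . . F . → 5 faults.
4 frames: F F F F . . . . → 4 faults.
4 < 5: adding a frame reduced faults, as is typical.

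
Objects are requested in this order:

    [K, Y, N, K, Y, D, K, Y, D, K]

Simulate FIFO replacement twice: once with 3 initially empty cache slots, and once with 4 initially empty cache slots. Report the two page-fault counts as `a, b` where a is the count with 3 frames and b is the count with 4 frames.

3 frames: F F F . . F F F . . → 6 faults.
4 frames: F F F . . F . . . . → 4 faults.
4 < 6: adding a frame reduced faults, as is typical.

6, 4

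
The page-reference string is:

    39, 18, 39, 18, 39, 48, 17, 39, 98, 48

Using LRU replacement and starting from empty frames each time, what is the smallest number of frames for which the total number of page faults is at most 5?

f=1: 10 faults
f=2: 7 faults
f=3: 6 faults
f=4: 5 faults
f=5: 5 faults
Smallest f with faults ≤ 5 is 4.

4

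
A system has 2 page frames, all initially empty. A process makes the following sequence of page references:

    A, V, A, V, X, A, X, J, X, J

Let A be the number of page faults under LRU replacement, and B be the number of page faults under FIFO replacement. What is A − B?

-1

Under LRU: F F . . F F . F . . → 5 faults.
Under FIFO: F F . . F F . F F . → 6 faults.
A − B = 5 − 6 = -1.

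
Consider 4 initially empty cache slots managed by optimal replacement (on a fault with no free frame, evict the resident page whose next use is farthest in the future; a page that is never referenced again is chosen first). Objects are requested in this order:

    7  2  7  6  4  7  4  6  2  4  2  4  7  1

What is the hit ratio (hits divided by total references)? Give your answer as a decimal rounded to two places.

0.64

7 → miss, frames {7}
2 → miss, frames {7,2}
7 → hit
6 → miss, frames {7,2,6}
4 → miss, frames {7,2,6,4}
7 → hit
4 → hit
6 → hit
2 → hit
4 → hit
2 → hit
4 → hit
7 → hit
1 → miss, evict 4, frames {7,2,6,1}
Hits: 9 of 14 references → 9/14 = 0.6429.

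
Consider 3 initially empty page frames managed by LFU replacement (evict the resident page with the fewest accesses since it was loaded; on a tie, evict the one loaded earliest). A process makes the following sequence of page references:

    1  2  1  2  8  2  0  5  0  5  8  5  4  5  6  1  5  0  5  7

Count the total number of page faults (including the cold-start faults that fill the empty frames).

1: fault, frames [1]
2: fault, frames [1, 2]
1: hit
2: hit
8: fault, frames [1, 2, 8]
2: hit
0: fault, evict 8, frames [1, 2, 0]
5: fault, evict 0, frames [1, 2, 5]
0: fault, evict 5, frames [1, 2, 0]
5: fault, evict 0, frames [1, 2, 5]
8: fault, evict 5, frames [1, 2, 8]
5: fault, evict 8, frames [1, 2, 5]
4: fault, evict 5, frames [1, 2, 4]
5: fault, evict 4, frames [1, 2, 5]
6: fault, evict 5, frames [1, 2, 6]
1: hit
5: fault, evict 6, frames [1, 2, 5]
0: fault, evict 5, frames [1, 2, 0]
5: fault, evict 0, frames [1, 2, 5]
7: fault, evict 5, frames [1, 2, 7]
Page faults: 16.

16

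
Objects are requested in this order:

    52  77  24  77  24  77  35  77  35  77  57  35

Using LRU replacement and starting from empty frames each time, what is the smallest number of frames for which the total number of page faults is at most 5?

3

f=1: 12 faults
f=2: 6 faults
f=3: 5 faults
f=4: 5 faults
f=5: 5 faults
Smallest f with faults ≤ 5 is 3.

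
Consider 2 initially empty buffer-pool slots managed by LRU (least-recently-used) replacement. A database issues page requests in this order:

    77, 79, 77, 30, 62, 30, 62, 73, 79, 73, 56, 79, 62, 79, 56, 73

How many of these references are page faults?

11

77 → fault, frames [77]
79 → fault, frames [77, 79]
77 → hit
30 → fault, evict 79, frames [77, 30]
62 → fault, evict 77, frames [30, 62]
30 → hit
62 → hit
73 → fault, evict 30, frames [62, 73]
79 → fault, evict 62, frames [73, 79]
73 → hit
56 → fault, evict 79, frames [73, 56]
79 → fault, evict 73, frames [56, 79]
62 → fault, evict 56, frames [79, 62]
79 → hit
56 → fault, evict 62, frames [79, 56]
73 → fault, evict 79, frames [56, 73]
Page faults: 11.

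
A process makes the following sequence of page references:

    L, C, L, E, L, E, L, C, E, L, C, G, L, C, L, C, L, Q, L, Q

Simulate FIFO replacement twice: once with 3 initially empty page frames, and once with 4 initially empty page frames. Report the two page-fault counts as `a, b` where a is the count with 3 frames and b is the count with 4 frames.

3 frames: F F . F . . . . . . . F F F . . . F . . → 7 faults.
4 frames: F F . F . . . . . . . F . . . . . F F . → 6 faults.
6 < 7: adding a frame reduced faults, as is typical.

7, 6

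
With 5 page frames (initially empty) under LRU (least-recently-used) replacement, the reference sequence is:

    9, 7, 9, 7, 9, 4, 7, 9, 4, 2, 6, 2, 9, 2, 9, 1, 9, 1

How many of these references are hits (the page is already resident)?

12

9 → miss, frames (9)
7 → miss, frames (9 7)
9 → hit
7 → hit
9 → hit
4 → miss, frames (7 9 4)
7 → hit
9 → hit
4 → hit
2 → miss, frames (7 9 4 2)
6 → miss, frames (7 9 4 2 6)
2 → hit
9 → hit
2 → hit
9 → hit
1 → miss, evict 7, frames (4 6 2 9 1)
9 → hit
1 → hit
Hits: 12.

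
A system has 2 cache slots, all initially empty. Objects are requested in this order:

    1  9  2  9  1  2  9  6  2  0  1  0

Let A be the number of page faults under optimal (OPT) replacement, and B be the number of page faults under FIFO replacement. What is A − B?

Under OPT: F F F . F . F F . F F . → 8 faults.
Under FIFO: F F F . F . F F F F F . → 9 faults.
A − B = 8 − 9 = -1.

-1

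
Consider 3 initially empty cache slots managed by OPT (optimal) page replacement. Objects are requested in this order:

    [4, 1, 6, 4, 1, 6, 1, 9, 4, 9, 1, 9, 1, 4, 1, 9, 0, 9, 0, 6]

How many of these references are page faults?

6

4: miss, frames {4}
1: miss, frames {4,1}
6: miss, frames {4,1,6}
4: hit
1: hit
6: hit
1: hit
9: miss, evict 6, frames {4,1,9}
4: hit
9: hit
1: hit
9: hit
1: hit
4: hit
1: hit
9: hit
0: miss, evict 1, frames {4,9,0}
9: hit
0: hit
6: miss, evict 0, frames {4,9,6}
Page faults: 6.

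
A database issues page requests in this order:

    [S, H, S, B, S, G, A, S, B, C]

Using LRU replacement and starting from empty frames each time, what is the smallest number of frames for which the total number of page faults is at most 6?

4

f=1: 10 faults
f=2: 8 faults
f=3: 7 faults
f=4: 6 faults
f=5: 6 faults
f=6: 6 faults
Smallest f with faults ≤ 6 is 4.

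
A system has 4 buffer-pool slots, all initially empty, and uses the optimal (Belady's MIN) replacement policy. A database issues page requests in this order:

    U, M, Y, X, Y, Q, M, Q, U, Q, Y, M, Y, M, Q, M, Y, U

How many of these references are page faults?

U -> miss, frames (U)
M -> miss, frames (U M)
Y -> miss, frames (U M Y)
X -> miss, frames (U M Y X)
Y -> hit
Q -> miss, evict X, frames (U M Y Q)
M -> hit
Q -> hit
U -> hit
Q -> hit
Y -> hit
M -> hit
Y -> hit
M -> hit
Q -> hit
M -> hit
Y -> hit
U -> hit
Page faults: 5.

5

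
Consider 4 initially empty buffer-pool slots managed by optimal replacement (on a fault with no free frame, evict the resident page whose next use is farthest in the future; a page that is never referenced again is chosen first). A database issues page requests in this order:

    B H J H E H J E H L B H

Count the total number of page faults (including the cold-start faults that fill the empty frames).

B: miss, frames {B}
H: miss, frames {B,H}
J: miss, frames {B,H,J}
H: hit
E: miss, frames {B,H,J,E}
H: hit
J: hit
E: hit
H: hit
L: miss, evict E, frames {B,H,J,L}
B: hit
H: hit
Page faults: 5.

5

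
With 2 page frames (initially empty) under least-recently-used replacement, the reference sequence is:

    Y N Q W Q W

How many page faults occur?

4

Y -> fault, frames [Y]
N -> fault, frames [Y, N]
Q -> fault, evict Y, frames [N, Q]
W -> fault, evict N, frames [Q, W]
Q -> hit
W -> hit
Page faults: 4.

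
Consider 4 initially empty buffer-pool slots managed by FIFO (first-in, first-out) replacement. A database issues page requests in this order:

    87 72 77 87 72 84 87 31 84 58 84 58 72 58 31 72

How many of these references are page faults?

7

87 → fault, frames [87]
72 → fault, frames [87, 72]
77 → fault, frames [87, 72, 77]
87 → hit
72 → hit
84 → fault, frames [87, 72, 77, 84]
87 → hit
31 → fault, evict 87, frames [72, 77, 84, 31]
84 → hit
58 → fault, evict 72, frames [77, 84, 31, 58]
84 → hit
58 → hit
72 → fault, evict 77, frames [84, 31, 58, 72]
58 → hit
31 → hit
72 → hit
Page faults: 7.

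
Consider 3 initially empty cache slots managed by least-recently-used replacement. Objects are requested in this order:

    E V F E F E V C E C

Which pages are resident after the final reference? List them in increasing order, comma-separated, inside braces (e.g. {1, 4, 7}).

{C, E, V}

E -> miss, frames (E)
V -> miss, frames (E V)
F -> miss, frames (E V F)
E -> hit
F -> hit
E -> hit
V -> hit
C -> miss, evict F, frames (E V C)
E -> hit
C -> hit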